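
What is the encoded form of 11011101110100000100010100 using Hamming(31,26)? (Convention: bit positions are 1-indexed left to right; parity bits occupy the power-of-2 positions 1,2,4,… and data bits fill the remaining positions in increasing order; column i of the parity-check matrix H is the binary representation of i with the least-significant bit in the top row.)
Codeword c = d · G (mod 2), d = 11011101110100000100010100:
  c[0] = d·G[:,0] = (11011101110100000100010100)·(11011010101101010101010101) mod 2 = 1+1+0+1+1+0+0+0+1+0+0+1+0+0+0+0+0+1+0+0+0+1+0+1+0+0 mod 2 = 1
  c[1] = d·G[:,1] = (11011101110100000100010100)·(10110110011011001100110011) mod 2 = 1+0+0+1+0+1+0+0+0+1+0+0+0+0+0+0+0+1+0+0+0+1+0+0+0+0 mod 2 = 0
  c[2] = d·G[:,2] = (11011101110100000100010100)·(10000000000000000000000000) mod 2 = 1+0+0+0+0+0+0+0+0+0+0+0+0+0+0+0+0+0+0+0+0+0+0+0+0+0 mod 2 = 1
  c[3] = d·G[:,3] = (11011101110100000100010100)·(01110001111000111100001111) mod 2 = 0+1+0+1+0+0+0+1+1+1+0+0+0+0+0+0+0+1+0+0+0+0+0+1+0+0 mod 2 = 1
  c[4] = d·G[:,4] = (11011101110100000100010100)·(01000000000000000000000000) mod 2 = 0+1+0+0+0+0+0+0+0+0+0+0+0+0+0+0+0+0+0+0+0+0+0+0+0+0 mod 2 = 1
  c[5] = d·G[:,5] = (11011101110100000100010100)·(00100000000000000000000000) mod 2 = 0+0+0+0+0+0+0+0+0+0+0+0+0+0+0+0+0+0+0+0+0+0+0+0+0+0 mod 2 = 0
  c[6] = d·G[:,6] = (11011101110100000100010100)·(00010000000000000000000000) mod 2 = 0+0+0+1+0+0+0+0+0+0+0+0+0+0+0+0+0+0+0+0+0+0+0+0+0+0 mod 2 = 1
  c[7] = d·G[:,7] = (11011101110100000100010100)·(00001111111000000011111111) mod 2 = 0+0+0+0+1+1+0+1+1+1+0+0+0+0+0+0+0+0+0+0+0+1+0+1+0+0 mod 2 = 1
  c[8] = d·G[:,8] = (11011101110100000100010100)·(00001000000000000000000000) mod 2 = 0+0+0+0+1+0+0+0+0+0+0+0+0+0+0+0+0+0+0+0+0+0+0+0+0+0 mod 2 = 1
  c[9] = d·G[:,9] = (11011101110100000100010100)·(00000100000000000000000000) mod 2 = 0+0+0+0+0+1+0+0+0+0+0+0+0+0+0+0+0+0+0+0+0+0+0+0+0+0 mod 2 = 1
  c[10] = d·G[:,10] = (11011101110100000100010100)·(00000010000000000000000000) mod 2 = 0+0+0+0+0+0+0+0+0+0+0+0+0+0+0+0+0+0+0+0+0+0+0+0+0+0 mod 2 = 0
  c[11] = d·G[:,11] = (11011101110100000100010100)·(00000001000000000000000000) mod 2 = 0+0+0+0+0+0+0+1+0+0+0+0+0+0+0+0+0+0+0+0+0+0+0+0+0+0 mod 2 = 1
  c[12] = d·G[:,12] = (11011101110100000100010100)·(00000000100000000000000000) mod 2 = 0+0+0+0+0+0+0+0+1+0+0+0+0+0+0+0+0+0+0+0+0+0+0+0+0+0 mod 2 = 1
  c[13] = d·G[:,13] = (11011101110100000100010100)·(00000000010000000000000000) mod 2 = 0+0+0+0+0+0+0+0+0+1+0+0+0+0+0+0+0+0+0+0+0+0+0+0+0+0 mod 2 = 1
  c[14] = d·G[:,14] = (11011101110100000100010100)·(00000000001000000000000000) mod 2 = 0+0+0+0+0+0+0+0+0+0+0+0+0+0+0+0+0+0+0+0+0+0+0+0+0+0 mod 2 = 0
  c[15] = d·G[:,15] = (11011101110100000100010100)·(00000000000111111111111111) mod 2 = 0+0+0+0+0+0+0+0+0+0+0+1+0+0+0+0+0+1+0+0+0+1+0+1+0+0 mod 2 = 0
  c[16] = d·G[:,16] = (11011101110100000100010100)·(00000000000100000000000000) mod 2 = 0+0+0+0+0+0+0+0+0+0+0+1+0+0+0+0+0+0+0+0+0+0+0+0+0+0 mod 2 = 1
  c[17] = d·G[:,17] = (11011101110100000100010100)·(00000000000010000000000000) mod 2 = 0+0+0+0+0+0+0+0+0+0+0+0+0+0+0+0+0+0+0+0+0+0+0+0+0+0 mod 2 = 0
  c[18] = d·G[:,18] = (11011101110100000100010100)·(00000000000001000000000000) mod 2 = 0+0+0+0+0+0+0+0+0+0+0+0+0+0+0+0+0+0+0+0+0+0+0+0+0+0 mod 2 = 0
  c[19] = d·G[:,19] = (11011101110100000100010100)·(00000000000000100000000000) mod 2 = 0+0+0+0+0+0+0+0+0+0+0+0+0+0+0+0+0+0+0+0+0+0+0+0+0+0 mod 2 = 0
  c[20] = d·G[:,20] = (11011101110100000100010100)·(00000000000000010000000000) mod 2 = 0+0+0+0+0+0+0+0+0+0+0+0+0+0+0+0+0+0+0+0+0+0+0+0+0+0 mod 2 = 0
  c[21] = d·G[:,21] = (11011101110100000100010100)·(00000000000000001000000000) mod 2 = 0+0+0+0+0+0+0+0+0+0+0+0+0+0+0+0+0+0+0+0+0+0+0+0+0+0 mod 2 = 0
  c[22] = d·G[:,22] = (11011101110100000100010100)·(00000000000000000100000000) mod 2 = 0+0+0+0+0+0+0+0+0+0+0+0+0+0+0+0+0+1+0+0+0+0+0+0+0+0 mod 2 = 1
  c[23] = d·G[:,23] = (11011101110100000100010100)·(00000000000000000010000000) mod 2 = 0+0+0+0+0+0+0+0+0+0+0+0+0+0+0+0+0+0+0+0+0+0+0+0+0+0 mod 2 = 0
  c[24] = d·G[:,24] = (11011101110100000100010100)·(00000000000000000001000000) mod 2 = 0+0+0+0+0+0+0+0+0+0+0+0+0+0+0+0+0+0+0+0+0+0+0+0+0+0 mod 2 = 0
  c[25] = d·G[:,25] = (11011101110100000100010100)·(00000000000000000000100000) mod 2 = 0+0+0+0+0+0+0+0+0+0+0+0+0+0+0+0+0+0+0+0+0+0+0+0+0+0 mod 2 = 0
  c[26] = d·G[:,26] = (11011101110100000100010100)·(00000000000000000000010000) mod 2 = 0+0+0+0+0+0+0+0+0+0+0+0+0+0+0+0+0+0+0+0+0+1+0+0+0+0 mod 2 = 1
  c[27] = d·G[:,27] = (11011101110100000100010100)·(00000000000000000000001000) mod 2 = 0+0+0+0+0+0+0+0+0+0+0+0+0+0+0+0+0+0+0+0+0+0+0+0+0+0 mod 2 = 0
  c[28] = d·G[:,28] = (11011101110100000100010100)·(00000000000000000000000100) mod 2 = 0+0+0+0+0+0+0+0+0+0+0+0+0+0+0+0+0+0+0+0+0+0+0+1+0+0 mod 2 = 1
  c[29] = d·G[:,29] = (11011101110100000100010100)·(00000000000000000000000010) mod 2 = 0+0+0+0+0+0+0+0+0+0+0+0+0+0+0+0+0+0+0+0+0+0+0+0+0+0 mod 2 = 0
  c[30] = d·G[:,30] = (11011101110100000100010100)·(00000000000000000000000001) mod 2 = 0+0+0+0+0+0+0+0+0+0+0+0+0+0+0+0+0+0+0+0+0+0+0+0+0+0 mod 2 = 0
Codeword = 1011101111011100100000100010100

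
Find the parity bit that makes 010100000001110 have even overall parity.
Sum of data bits: 0+1+0+1+0+0+0+0+0+0+0+1+1+1+0 = 5.
5 mod 2 = 1, so parity bit = 1.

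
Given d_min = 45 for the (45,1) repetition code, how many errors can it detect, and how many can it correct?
Detection only: up to d_min − 1 = 44 errors.
Correction: up to ⌊(d_min − 1)/2⌋ = ⌊44/2⌋ = 22 errors.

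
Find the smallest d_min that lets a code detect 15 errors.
Detecting e errors requires d_min ≥ e + 1 = 15 + 1 = 16.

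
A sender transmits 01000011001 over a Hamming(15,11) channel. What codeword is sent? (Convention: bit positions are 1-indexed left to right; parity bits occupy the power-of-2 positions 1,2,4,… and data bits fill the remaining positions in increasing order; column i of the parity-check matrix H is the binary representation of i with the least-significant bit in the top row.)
Codeword c = d · G (mod 2), d = 01000011001:
  c[0] = d·G[:,0] = (01000011001)·(11011010101) mod 2 = 0+1+0+0+0+0+1+0+0+0+1 mod 2 = 1
  c[1] = d·G[:,1] = (01000011001)·(10110110011) mod 2 = 0+0+0+0+0+0+1+0+0+0+1 mod 2 = 0
  c[2] = d·G[:,2] = (01000011001)·(10000000000) mod 2 = 0+0+0+0+0+0+0+0+0+0+0 mod 2 = 0
  c[3] = d·G[:,3] = (01000011001)·(01110001111) mod 2 = 0+1+0+0+0+0+0+1+0+0+1 mod 2 = 1
  c[4] = d·G[:,4] = (01000011001)·(01000000000) mod 2 = 0+1+0+0+0+0+0+0+0+0+0 mod 2 = 1
  c[5] = d·G[:,5] = (01000011001)·(00100000000) mod 2 = 0+0+0+0+0+0+0+0+0+0+0 mod 2 = 0
  c[6] = d·G[:,6] = (01000011001)·(00010000000) mod 2 = 0+0+0+0+0+0+0+0+0+0+0 mod 2 = 0
  c[7] = d·G[:,7] = (01000011001)·(00001111111) mod 2 = 0+0+0+0+0+0+1+1+0+0+1 mod 2 = 1
  c[8] = d·G[:,8] = (01000011001)·(00001000000) mod 2 = 0+0+0+0+0+0+0+0+0+0+0 mod 2 = 0
  c[9] = d·G[:,9] = (01000011001)·(00000100000) mod 2 = 0+0+0+0+0+0+0+0+0+0+0 mod 2 = 0
  c[10] = d·G[:,10] = (01000011001)·(00000010000) mod 2 = 0+0+0+0+0+0+1+0+0+0+0 mod 2 = 1
  c[11] = d·G[:,11] = (01000011001)·(00000001000) mod 2 = 0+0+0+0+0+0+0+1+0+0+0 mod 2 = 1
  c[12] = d·G[:,12] = (01000011001)·(00000000100) mod 2 = 0+0+0+0+0+0+0+0+0+0+0 mod 2 = 0
  c[13] = d·G[:,13] = (01000011001)·(00000000010) mod 2 = 0+0+0+0+0+0+0+0+0+0+0 mod 2 = 0
  c[14] = d·G[:,14] = (01000011001)·(00000000001) mod 2 = 0+0+0+0+0+0+0+0+0+0+1 mod 2 = 1
Codeword = 100110010011001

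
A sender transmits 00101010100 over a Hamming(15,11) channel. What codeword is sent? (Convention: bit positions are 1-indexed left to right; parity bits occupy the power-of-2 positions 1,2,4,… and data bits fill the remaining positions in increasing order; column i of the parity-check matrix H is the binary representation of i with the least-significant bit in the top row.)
Codeword c = d · G (mod 2), d = 00101010100:
  c[0] = d·G[:,0] = (00101010100)·(11011010101) mod 2 = 0+0+0+0+1+0+1+0+1+0+0 mod 2 = 1
  c[1] = d·G[:,1] = (00101010100)·(10110110011) mod 2 = 0+0+1+0+0+0+1+0+0+0+0 mod 2 = 0
  c[2] = d·G[:,2] = (00101010100)·(10000000000) mod 2 = 0+0+0+0+0+0+0+0+0+0+0 mod 2 = 0
  c[3] = d·G[:,3] = (00101010100)·(01110001111) mod 2 = 0+0+1+0+0+0+0+0+1+0+0 mod 2 = 0
  c[4] = d·G[:,4] = (00101010100)·(01000000000) mod 2 = 0+0+0+0+0+0+0+0+0+0+0 mod 2 = 0
  c[5] = d·G[:,5] = (00101010100)·(00100000000) mod 2 = 0+0+1+0+0+0+0+0+0+0+0 mod 2 = 1
  c[6] = d·G[:,6] = (00101010100)·(00010000000) mod 2 = 0+0+0+0+0+0+0+0+0+0+0 mod 2 = 0
  c[7] = d·G[:,7] = (00101010100)·(00001111111) mod 2 = 0+0+0+0+1+0+1+0+1+0+0 mod 2 = 1
  c[8] = d·G[:,8] = (00101010100)·(00001000000) mod 2 = 0+0+0+0+1+0+0+0+0+0+0 mod 2 = 1
  c[9] = d·G[:,9] = (00101010100)·(00000100000) mod 2 = 0+0+0+0+0+0+0+0+0+0+0 mod 2 = 0
  c[10] = d·G[:,10] = (00101010100)·(00000010000) mod 2 = 0+0+0+0+0+0+1+0+0+0+0 mod 2 = 1
  c[11] = d·G[:,11] = (00101010100)·(00000001000) mod 2 = 0+0+0+0+0+0+0+0+0+0+0 mod 2 = 0
  c[12] = d·G[:,12] = (00101010100)·(00000000100) mod 2 = 0+0+0+0+0+0+0+0+1+0+0 mod 2 = 1
  c[13] = d·G[:,13] = (00101010100)·(00000000010) mod 2 = 0+0+0+0+0+0+0+0+0+0+0 mod 2 = 0
  c[14] = d·G[:,14] = (00101010100)·(00000000001) mod 2 = 0+0+0+0+0+0+0+0+0+0+0 mod 2 = 0
Codeword = 100001011010100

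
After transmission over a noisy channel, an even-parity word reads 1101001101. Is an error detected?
Sum of received bits: 1+1+0+1+0+0+1+1+0+1 = 6; 6 mod 2 = 0. Result is 0 → no error detected.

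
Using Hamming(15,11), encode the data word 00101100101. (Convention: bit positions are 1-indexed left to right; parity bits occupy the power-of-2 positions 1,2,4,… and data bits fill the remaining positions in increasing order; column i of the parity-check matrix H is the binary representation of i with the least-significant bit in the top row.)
Codeword c = d · G (mod 2), d = 00101100101:
  c[0] = d·G[:,0] = (00101100101)·(11011010101) mod 2 = 0+0+0+0+1+0+0+0+1+0+1 mod 2 = 1
  c[1] = d·G[:,1] = (00101100101)·(10110110011) mod 2 = 0+0+1+0+0+1+0+0+0+0+1 mod 2 = 1
  c[2] = d·G[:,2] = (00101100101)·(10000000000) mod 2 = 0+0+0+0+0+0+0+0+0+0+0 mod 2 = 0
  c[3] = d·G[:,3] = (00101100101)·(01110001111) mod 2 = 0+0+1+0+0+0+0+0+1+0+1 mod 2 = 1
  c[4] = d·G[:,4] = (00101100101)·(01000000000) mod 2 = 0+0+0+0+0+0+0+0+0+0+0 mod 2 = 0
  c[5] = d·G[:,5] = (00101100101)·(00100000000) mod 2 = 0+0+1+0+0+0+0+0+0+0+0 mod 2 = 1
  c[6] = d·G[:,6] = (00101100101)·(00010000000) mod 2 = 0+0+0+0+0+0+0+0+0+0+0 mod 2 = 0
  c[7] = d·G[:,7] = (00101100101)·(00001111111) mod 2 = 0+0+0+0+1+1+0+0+1+0+1 mod 2 = 0
  c[8] = d·G[:,8] = (00101100101)·(00001000000) mod 2 = 0+0+0+0+1+0+0+0+0+0+0 mod 2 = 1
  c[9] = d·G[:,9] = (00101100101)·(00000100000) mod 2 = 0+0+0+0+0+1+0+0+0+0+0 mod 2 = 1
  c[10] = d·G[:,10] = (00101100101)·(00000010000) mod 2 = 0+0+0+0+0+0+0+0+0+0+0 mod 2 = 0
  c[11] = d·G[:,11] = (00101100101)·(00000001000) mod 2 = 0+0+0+0+0+0+0+0+0+0+0 mod 2 = 0
  c[12] = d·G[:,12] = (00101100101)·(00000000100) mod 2 = 0+0+0+0+0+0+0+0+1+0+0 mod 2 = 1
  c[13] = d·G[:,13] = (00101100101)·(00000000010) mod 2 = 0+0+0+0+0+0+0+0+0+0+0 mod 2 = 0
  c[14] = d·G[:,14] = (00101100101)·(00000000001) mod 2 = 0+0+0+0+0+0+0+0+0+0+1 mod 2 = 1
Codeword = 110101001100101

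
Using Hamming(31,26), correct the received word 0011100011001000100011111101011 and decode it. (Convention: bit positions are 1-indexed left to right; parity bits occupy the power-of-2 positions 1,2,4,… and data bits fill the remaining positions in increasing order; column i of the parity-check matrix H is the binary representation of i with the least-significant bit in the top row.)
Syndrome s = H · r^T (mod 2), r = 0011100011001000100011111101011:
  s[0] = (1010101010101010101010101010101)·(0011100011001000100011111101011) mod 2 = 0+0+1+0+1+0+0+0+1+0+0+0+1+0+0+0+1+0+0+0+1+0+1+0+1+0+0+0+0+0+1 mod 2 = 1
  s[1] = (0110011001100110011001100110011)·(0011100011001000100011111101011) mod 2 = 0+0+1+0+0+0+0+0+0+1+0+0+0+0+0+0+0+0+0+0+0+1+1+0+0+1+0+0+0+1+1 mod 2 = 1
  s[2] = (0001111000011110000111100001111)·(0011100011001000100011111101011) mod 2 = 0+0+0+1+1+0+0+0+0+0+0+0+1+0+0+0+0+0+0+0+1+1+1+0+0+0+0+1+0+1+1 mod 2 = 1
  s[3] = (0000000111111110000000011111111)·(0011100011001000100011111101011) mod 2 = 0+0+0+0+0+0+0+0+1+1+0+0+1+0+0+0+0+0+0+0+0+0+0+1+1+1+0+1+0+1+1 mod 2 = 1
  s[4] = (0000000000000001111111111111111)·(0011100011001000100011111101011) mod 2 = 0+0+0+0+0+0+0+0+0+0+0+0+0+0+0+0+1+0+0+0+1+1+1+1+1+1+0+1+0+1+1 mod 2 = 0
Syndrome = 11110
Column 15 of H equals this syndrome → error at bit 15 (1-indexed).
Flip bit 15: 0011100011001000100011111101011 → 0011100011001010100011111101011
Extract data bits at positions {3,5,6,7,9,10,11,12,13,14,15,17,18,19,20,21,22,23,24,25,26,27,28,29,30,31}: 11001100101100011111101011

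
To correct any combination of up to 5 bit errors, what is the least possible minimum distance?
Correcting t errors requires d_min ≥ 2t + 1 = 2·5 + 1 = 11.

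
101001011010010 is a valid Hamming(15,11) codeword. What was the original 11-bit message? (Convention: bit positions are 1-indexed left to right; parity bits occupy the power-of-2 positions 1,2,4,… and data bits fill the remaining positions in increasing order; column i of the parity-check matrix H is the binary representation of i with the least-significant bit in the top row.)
Parity bits occupy power-of-2 positions; data bits are at positions {3,5,6,7,9,10,11,12,13,14,15} (1-indexed).
Extract: c[3]=1 c[5]=0 c[6]=1 c[7]=0 c[9]=1 c[10]=0 c[11]=1 c[12]=0 c[13]=0 c[14]=1 c[15]=0
Data = 10101010010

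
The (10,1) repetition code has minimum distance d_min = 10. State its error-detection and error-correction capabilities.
Detection only: up to d_min − 1 = 9 errors.
Correction: up to ⌊(d_min − 1)/2⌋ = ⌊9/2⌋ = 4 errors.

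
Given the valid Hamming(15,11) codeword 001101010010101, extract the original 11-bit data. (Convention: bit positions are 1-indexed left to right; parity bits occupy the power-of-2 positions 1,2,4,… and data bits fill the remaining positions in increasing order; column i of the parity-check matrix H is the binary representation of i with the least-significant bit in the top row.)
Parity bits occupy power-of-2 positions; data bits are at positions {3,5,6,7,9,10,11,12,13,14,15} (1-indexed).
Extract: c[3]=1 c[5]=0 c[6]=1 c[7]=0 c[9]=0 c[10]=0 c[11]=1 c[12]=0 c[13]=1 c[14]=0 c[15]=1
Data = 10100010101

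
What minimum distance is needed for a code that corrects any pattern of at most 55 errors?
Correcting t errors requires d_min ≥ 2t + 1 = 2·55 + 1 = 111.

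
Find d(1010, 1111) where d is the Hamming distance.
XOR = 0101, count of 1s = 2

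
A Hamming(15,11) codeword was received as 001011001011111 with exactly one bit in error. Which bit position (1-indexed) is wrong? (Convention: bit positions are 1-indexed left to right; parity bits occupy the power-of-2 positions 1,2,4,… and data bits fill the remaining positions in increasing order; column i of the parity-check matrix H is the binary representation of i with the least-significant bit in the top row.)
Syndrome s = H · r^T (mod 2), r = 001011001011111:
  s[0] = (101010101010101)·(001011001011111) mod 2 = 0+0+1+0+1+0+0+0+1+0+1+0+1+0+1 mod 2 = 0
  s[1] = (011001100110011)·(001011001011111) mod 2 = 0+0+1+0+0+1+0+0+0+0+1+0+0+1+1 mod 2 = 1
  s[2] = (000111100001111)·(001011001011111) mod 2 = 0+0+0+0+1+1+0+0+0+0+0+1+1+1+1 mod 2 = 0
  s[3] = (000000011111111)·(001011001011111) mod 2 = 0+0+0+0+0+0+0+0+1+0+1+1+1+1+1 mod 2 = 0
Syndrome = 0100
Column i of H is the binary representation of i, so the syndrome is the binary index of the flipped bit.
Read s = 0100 with s[0] as LSB: 0·2^0 + 1·2^1 + 0·2^2 + 0·2^3 = 2.
Error is at bit position 2.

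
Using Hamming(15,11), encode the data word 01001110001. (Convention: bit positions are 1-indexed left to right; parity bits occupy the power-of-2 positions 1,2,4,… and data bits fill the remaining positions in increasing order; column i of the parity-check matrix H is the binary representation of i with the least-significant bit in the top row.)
Codeword c = d · G (mod 2), d = 01001110001:
  c[0] = d·G[:,0] = (01001110001)·(11011010101) mod 2 = 0+1+0+0+1+0+1+0+0+0+1 mod 2 = 0
  c[1] = d·G[:,1] = (01001110001)·(10110110011) mod 2 = 0+0+0+0+0+1+1+0+0+0+1 mod 2 = 1
  c[2] = d·G[:,2] = (01001110001)·(10000000000) mod 2 = 0+0+0+0+0+0+0+0+0+0+0 mod 2 = 0
  c[3] = d·G[:,3] = (01001110001)·(01110001111) mod 2 = 0+1+0+0+0+0+0+0+0+0+1 mod 2 = 0
  c[4] = d·G[:,4] = (01001110001)·(01000000000) mod 2 = 0+1+0+0+0+0+0+0+0+0+0 mod 2 = 1
  c[5] = d·G[:,5] = (01001110001)·(00100000000) mod 2 = 0+0+0+0+0+0+0+0+0+0+0 mod 2 = 0
  c[6] = d·G[:,6] = (01001110001)·(00010000000) mod 2 = 0+0+0+0+0+0+0+0+0+0+0 mod 2 = 0
  c[7] = d·G[:,7] = (01001110001)·(00001111111) mod 2 = 0+0+0+0+1+1+1+0+0+0+1 mod 2 = 0
  c[8] = d·G[:,8] = (01001110001)·(00001000000) mod 2 = 0+0+0+0+1+0+0+0+0+0+0 mod 2 = 1
  c[9] = d·G[:,9] = (01001110001)·(00000100000) mod 2 = 0+0+0+0+0+1+0+0+0+0+0 mod 2 = 1
  c[10] = d·G[:,10] = (01001110001)·(00000010000) mod 2 = 0+0+0+0+0+0+1+0+0+0+0 mod 2 = 1
  c[11] = d·G[:,11] = (01001110001)·(00000001000) mod 2 = 0+0+0+0+0+0+0+0+0+0+0 mod 2 = 0
  c[12] = d·G[:,12] = (01001110001)·(00000000100) mod 2 = 0+0+0+0+0+0+0+0+0+0+0 mod 2 = 0
  c[13] = d·G[:,13] = (01001110001)·(00000000010) mod 2 = 0+0+0+0+0+0+0+0+0+0+0 mod 2 = 0
  c[14] = d·G[:,14] = (01001110001)·(00000000001) mod 2 = 0+0+0+0+0+0+0+0+0+0+1 mod 2 = 1
Codeword = 010010001110001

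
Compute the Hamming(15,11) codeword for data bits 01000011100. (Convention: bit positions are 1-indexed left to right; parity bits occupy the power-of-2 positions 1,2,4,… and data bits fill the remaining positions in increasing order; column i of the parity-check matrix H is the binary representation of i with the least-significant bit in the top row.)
Codeword c = d · G (mod 2), d = 01000011100:
  c[0] = d·G[:,0] = (01000011100)·(11011010101) mod 2 = 0+1+0+0+0+0+1+0+1+0+0 mod 2 = 1
  c[1] = d·G[:,1] = (01000011100)·(10110110011) mod 2 = 0+0+0+0+0+0+1+0+0+0+0 mod 2 = 1
  c[2] = d·G[:,2] = (01000011100)·(10000000000) mod 2 = 0+0+0+0+0+0+0+0+0+0+0 mod 2 = 0
  c[3] = d·G[:,3] = (01000011100)·(01110001111) mod 2 = 0+1+0+0+0+0+0+1+1+0+0 mod 2 = 1
  c[4] = d·G[:,4] = (01000011100)·(01000000000) mod 2 = 0+1+0+0+0+0+0+0+0+0+0 mod 2 = 1
  c[5] = d·G[:,5] = (01000011100)·(00100000000) mod 2 = 0+0+0+0+0+0+0+0+0+0+0 mod 2 = 0
  c[6] = d·G[:,6] = (01000011100)·(00010000000) mod 2 = 0+0+0+0+0+0+0+0+0+0+0 mod 2 = 0
  c[7] = d·G[:,7] = (01000011100)·(00001111111) mod 2 = 0+0+0+0+0+0+1+1+1+0+0 mod 2 = 1
  c[8] = d·G[:,8] = (01000011100)·(00001000000) mod 2 = 0+0+0+0+0+0+0+0+0+0+0 mod 2 = 0
  c[9] = d·G[:,9] = (01000011100)·(00000100000) mod 2 = 0+0+0+0+0+0+0+0+0+0+0 mod 2 = 0
  c[10] = d·G[:,10] = (01000011100)·(00000010000) mod 2 = 0+0+0+0+0+0+1+0+0+0+0 mod 2 = 1
  c[11] = d·G[:,11] = (01000011100)·(00000001000) mod 2 = 0+0+0+0+0+0+0+1+0+0+0 mod 2 = 1
  c[12] = d·G[:,12] = (01000011100)·(00000000100) mod 2 = 0+0+0+0+0+0+0+0+1+0+0 mod 2 = 1
  c[13] = d·G[:,13] = (01000011100)·(00000000010) mod 2 = 0+0+0+0+0+0+0+0+0+0+0 mod 2 = 0
  c[14] = d·G[:,14] = (01000011100)·(00000000001) mod 2 = 0+0+0+0+0+0+0+0+0+0+0 mod 2 = 0
Codeword = 110110010011100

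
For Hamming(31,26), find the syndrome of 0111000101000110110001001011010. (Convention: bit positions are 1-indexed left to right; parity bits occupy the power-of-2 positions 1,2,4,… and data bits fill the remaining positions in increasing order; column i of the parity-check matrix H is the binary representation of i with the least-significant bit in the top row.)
Syndrome s = H · r^T (mod 2), r = 0111000101000110110001001011010:
  s[0] = (1010101010101010101010101010101)·(0111000101000110110001001011010) mod 2 = 0+0+1+0+0+0+0+0+0+0+0+0+0+0+1+0+1+0+0+0+0+0+0+0+1+0+1+0+0+0+0 mod 2 = 1
  s[1] = (0110011001100110011001100110011)·(0111000101000110110001001011010) mod 2 = 0+1+1+0+0+0+0+0+0+1+0+0+0+1+1+0+0+1+0+0+0+1+0+0+0+0+1+0+0+1+0 mod 2 = 1
  s[2] = (0001111000011110000111100001111)·(0111000101000110110001001011010) mod 2 = 0+0+0+1+0+0+0+0+0+0+0+0+0+1+1+0+0+0+0+0+0+1+0+0+0+0+0+1+0+1+0 mod 2 = 0
  s[3] = (0000000111111110000000011111111)·(0111000101000110110001001011010) mod 2 = 0+0+0+0+0+0+0+1+0+1+0+0+0+1+1+0+0+0+0+0+0+0+0+0+1+0+1+1+0+1+0 mod 2 = 0
  s[4] = (0000000000000001111111111111111)·(0111000101000110110001001011010) mod 2 = 0+0+0+0+0+0+0+0+0+0+0+0+0+0+0+0+1+1+0+0+0+1+0+0+1+0+1+1+0+1+0 mod 2 = 1
Syndrome = 11001
Non-zero syndrome: error at position 19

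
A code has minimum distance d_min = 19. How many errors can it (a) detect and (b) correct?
(a) Detection requires d_min ≥ e+1, so e ≤ d_min − 1 = 18.
(b) Correction requires d_min ≥ 2t+1, so t ≤ ⌊(d_min − 1)/2⌋ = ⌊18/2⌋ = 9.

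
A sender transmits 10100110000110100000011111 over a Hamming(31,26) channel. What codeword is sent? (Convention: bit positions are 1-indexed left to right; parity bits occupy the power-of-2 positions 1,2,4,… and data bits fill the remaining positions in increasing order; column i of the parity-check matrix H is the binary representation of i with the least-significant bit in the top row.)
Codeword c = d · G (mod 2), d = 10100110000110100000011111:
  c[0] = d·G[:,0] = (10100110000110100000011111)·(11011010101101010101010101) mod 2 = 1+0+0+0+0+0+1+0+0+0+0+1+0+0+0+0+0+0+0+0+0+1+0+1+0+1 mod 2 = 0
  c[1] = d·G[:,1] = (10100110000110100000011111)·(10110110011011001100110011) mod 2 = 1+0+1+0+0+1+1+0+0+0+0+0+1+0+0+0+0+0+0+0+0+1+0+0+1+1 mod 2 = 0
  c[2] = d·G[:,2] = (10100110000110100000011111)·(10000000000000000000000000) mod 2 = 1+0+0+0+0+0+0+0+0+0+0+0+0+0+0+0+0+0+0+0+0+0+0+0+0+0 mod 2 = 1
  c[3] = d·G[:,3] = (10100110000110100000011111)·(01110001111000111100001111) mod 2 = 0+0+1+0+0+0+0+0+0+0+0+0+0+0+1+0+0+0+0+0+0+0+1+1+1+1 mod 2 = 0
  c[4] = d·G[:,4] = (10100110000110100000011111)·(01000000000000000000000000) mod 2 = 0+0+0+0+0+0+0+0+0+0+0+0+0+0+0+0+0+0+0+0+0+0+0+0+0+0 mod 2 = 0
  c[5] = d·G[:,5] = (10100110000110100000011111)·(00100000000000000000000000) mod 2 = 0+0+1+0+0+0+0+0+0+0+0+0+0+0+0+0+0+0+0+0+0+0+0+0+0+0 mod 2 = 1
  c[6] = d·G[:,6] = (10100110000110100000011111)·(00010000000000000000000000) mod 2 = 0+0+0+0+0+0+0+0+0+0+0+0+0+0+0+0+0+0+0+0+0+0+0+0+0+0 mod 2 = 0
  c[7] = d·G[:,7] = (10100110000110100000011111)·(00001111111000000011111111) mod 2 = 0+0+0+0+0+1+1+0+0+0+0+0+0+0+0+0+0+0+0+0+0+1+1+1+1+1 mod 2 = 1
  c[8] = d·G[:,8] = (10100110000110100000011111)·(00001000000000000000000000) mod 2 = 0+0+0+0+0+0+0+0+0+0+0+0+0+0+0+0+0+0+0+0+0+0+0+0+0+0 mod 2 = 0
  c[9] = d·G[:,9] = (10100110000110100000011111)·(00000100000000000000000000) mod 2 = 0+0+0+0+0+1+0+0+0+0+0+0+0+0+0+0+0+0+0+0+0+0+0+0+0+0 mod 2 = 1
  c[10] = d·G[:,10] = (10100110000110100000011111)·(00000010000000000000000000) mod 2 = 0+0+0+0+0+0+1+0+0+0+0+0+0+0+0+0+0+0+0+0+0+0+0+0+0+0 mod 2 = 1
  c[11] = d·G[:,11] = (10100110000110100000011111)·(00000001000000000000000000) mod 2 = 0+0+0+0+0+0+0+0+0+0+0+0+0+0+0+0+0+0+0+0+0+0+0+0+0+0 mod 2 = 0
  c[12] = d·G[:,12] = (10100110000110100000011111)·(00000000100000000000000000) mod 2 = 0+0+0+0+0+0+0+0+0+0+0+0+0+0+0+0+0+0+0+0+0+0+0+0+0+0 mod 2 = 0
  c[13] = d·G[:,13] = (10100110000110100000011111)·(00000000010000000000000000) mod 2 = 0+0+0+0+0+0+0+0+0+0+0+0+0+0+0+0+0+0+0+0+0+0+0+0+0+0 mod 2 = 0
  c[14] = d·G[:,14] = (10100110000110100000011111)·(00000000001000000000000000) mod 2 = 0+0+0+0+0+0+0+0+0+0+0+0+0+0+0+0+0+0+0+0+0+0+0+0+0+0 mod 2 = 0
  c[15] = d·G[:,15] = (10100110000110100000011111)·(00000000000111111111111111) mod 2 = 0+0+0+0+0+0+0+0+0+0+0+1+1+0+1+0+0+0+0+0+0+1+1+1+1+1 mod 2 = 0
  c[16] = d·G[:,16] = (10100110000110100000011111)·(00000000000100000000000000) mod 2 = 0+0+0+0+0+0+0+0+0+0+0+1+0+0+0+0+0+0+0+0+0+0+0+0+0+0 mod 2 = 1
  c[17] = d·G[:,17] = (10100110000110100000011111)·(00000000000010000000000000) mod 2 = 0+0+0+0+0+0+0+0+0+0+0+0+1+0+0+0+0+0+0+0+0+0+0+0+0+0 mod 2 = 1
  c[18] = d·G[:,18] = (10100110000110100000011111)·(00000000000001000000000000) mod 2 = 0+0+0+0+0+0+0+0+0+0+0+0+0+0+0+0+0+0+0+0+0+0+0+0+0+0 mod 2 = 0
  c[19] = d·G[:,19] = (10100110000110100000011111)·(00000000000000100000000000) mod 2 = 0+0+0+0+0+0+0+0+0+0+0+0+0+0+1+0+0+0+0+0+0+0+0+0+0+0 mod 2 = 1
  c[20] = d·G[:,20] = (10100110000110100000011111)·(00000000000000010000000000) mod 2 = 0+0+0+0+0+0+0+0+0+0+0+0+0+0+0+0+0+0+0+0+0+0+0+0+0+0 mod 2 = 0
  c[21] = d·G[:,21] = (10100110000110100000011111)·(00000000000000001000000000) mod 2 = 0+0+0+0+0+0+0+0+0+0+0+0+0+0+0+0+0+0+0+0+0+0+0+0+0+0 mod 2 = 0
  c[22] = d·G[:,22] = (10100110000110100000011111)·(00000000000000000100000000) mod 2 = 0+0+0+0+0+0+0+0+0+0+0+0+0+0+0+0+0+0+0+0+0+0+0+0+0+0 mod 2 = 0
  c[23] = d·G[:,23] = (10100110000110100000011111)·(00000000000000000010000000) mod 2 = 0+0+0+0+0+0+0+0+0+0+0+0+0+0+0+0+0+0+0+0+0+0+0+0+0+0 mod 2 = 0
  c[24] = d·G[:,24] = (10100110000110100000011111)·(00000000000000000001000000) mod 2 = 0+0+0+0+0+0+0+0+0+0+0+0+0+0+0+0+0+0+0+0+0+0+0+0+0+0 mod 2 = 0
  c[25] = d·G[:,25] = (10100110000110100000011111)·(00000000000000000000100000) mod 2 = 0+0+0+0+0+0+0+0+0+0+0+0+0+0+0+0+0+0+0+0+0+0+0+0+0+0 mod 2 = 0
  c[26] = d·G[:,26] = (10100110000110100000011111)·(00000000000000000000010000) mod 2 = 0+0+0+0+0+0+0+0+0+0+0+0+0+0+0+0+0+0+0+0+0+1+0+0+0+0 mod 2 = 1
  c[27] = d·G[:,27] = (10100110000110100000011111)·(00000000000000000000001000) mod 2 = 0+0+0+0+0+0+0+0+0+0+0+0+0+0+0+0+0+0+0+0+0+0+1+0+0+0 mod 2 = 1
  c[28] = d·G[:,28] = (10100110000110100000011111)·(00000000000000000000000100) mod 2 = 0+0+0+0+0+0+0+0+0+0+0+0+0+0+0+0+0+0+0+0+0+0+0+1+0+0 mod 2 = 1
  c[29] = d·G[:,29] = (10100110000110100000011111)·(00000000000000000000000010) mod 2 = 0+0+0+0+0+0+0+0+0+0+0+0+0+0+0+0+0+0+0+0+0+0+0+0+1+0 mod 2 = 1
  c[30] = d·G[:,30] = (10100110000110100000011111)·(00000000000000000000000001) mod 2 = 0+0+0+0+0+0+0+0+0+0+0+0+0+0+0+0+0+0+0+0+0+0+0+0+0+1 mod 2 = 1
Codeword = 0010010101100000110100000011111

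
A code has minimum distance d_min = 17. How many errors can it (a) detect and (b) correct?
(a) Detection requires d_min ≥ e+1, so e ≤ d_min − 1 = 16.
(b) Correction requires d_min ≥ 2t+1, so t ≤ ⌊(d_min − 1)/2⌋ = ⌊16/2⌋ = 8.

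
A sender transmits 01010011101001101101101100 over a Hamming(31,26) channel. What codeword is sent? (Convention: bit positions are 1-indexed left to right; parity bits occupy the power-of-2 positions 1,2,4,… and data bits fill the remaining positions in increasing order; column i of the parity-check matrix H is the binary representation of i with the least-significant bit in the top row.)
Codeword c = d · G (mod 2), d = 01010011101001101101101100:
  c[0] = d·G[:,0] = (01010011101001101101101100)·(11011010101101010101010101) mod 2 = 0+1+0+1+0+0+1+0+1+0+1+0+0+1+0+0+0+1+0+1+0+0+0+1+0+0 mod 2 = 1
  c[1] = d·G[:,1] = (01010011101001101101101100)·(10110110011011001100110011) mod 2 = 0+0+0+1+0+0+1+0+0+0+1+0+0+1+0+0+1+1+0+0+1+0+0+0+0+0 mod 2 = 1
  c[2] = d·G[:,2] = (01010011101001101101101100)·(10000000000000000000000000) mod 2 = 0+0+0+0+0+0+0+0+0+0+0+0+0+0+0+0+0+0+0+0+0+0+0+0+0+0 mod 2 = 0
  c[3] = d·G[:,3] = (01010011101001101101101100)·(01110001111000111100001111) mod 2 = 0+1+0+1+0+0+0+1+1+0+1+0+0+0+1+0+1+1+0+0+0+0+1+1+0+0 mod 2 = 0
  c[4] = d·G[:,4] = (01010011101001101101101100)·(01000000000000000000000000) mod 2 = 0+1+0+0+0+0+0+0+0+0+0+0+0+0+0+0+0+0+0+0+0+0+0+0+0+0 mod 2 = 1
  c[5] = d·G[:,5] = (01010011101001101101101100)·(00100000000000000000000000) mod 2 = 0+0+0+0+0+0+0+0+0+0+0+0+0+0+0+0+0+0+0+0+0+0+0+0+0+0 mod 2 = 0
  c[6] = d·G[:,6] = (01010011101001101101101100)·(00010000000000000000000000) mod 2 = 0+0+0+1+0+0+0+0+0+0+0+0+0+0+0+0+0+0+0+0+0+0+0+0+0+0 mod 2 = 1
  c[7] = d·G[:,7] = (01010011101001101101101100)·(00001111111000000011111111) mod 2 = 0+0+0+0+0+0+1+1+1+0+1+0+0+0+0+0+0+0+0+1+1+0+1+1+0+0 mod 2 = 0
  c[8] = d·G[:,8] = (01010011101001101101101100)·(00001000000000000000000000) mod 2 = 0+0+0+0+0+0+0+0+0+0+0+0+0+0+0+0+0+0+0+0+0+0+0+0+0+0 mod 2 = 0
  c[9] = d·G[:,9] = (01010011101001101101101100)·(00000100000000000000000000) mod 2 = 0+0+0+0+0+0+0+0+0+0+0+0+0+0+0+0+0+0+0+0+0+0+0+0+0+0 mod 2 = 0
  c[10] = d·G[:,10] = (01010011101001101101101100)·(00000010000000000000000000) mod 2 = 0+0+0+0+0+0+1+0+0+0+0+0+0+0+0+0+0+0+0+0+0+0+0+0+0+0 mod 2 = 1
  c[11] = d·G[:,11] = (01010011101001101101101100)·(00000001000000000000000000) mod 2 = 0+0+0+0+0+0+0+1+0+0+0+0+0+0+0+0+0+0+0+0+0+0+0+0+0+0 mod 2 = 1
  c[12] = d·G[:,12] = (01010011101001101101101100)·(00000000100000000000000000) mod 2 = 0+0+0+0+0+0+0+0+1+0+0+0+0+0+0+0+0+0+0+0+0+0+0+0+0+0 mod 2 = 1
  c[13] = d·G[:,13] = (01010011101001101101101100)·(00000000010000000000000000) mod 2 = 0+0+0+0+0+0+0+0+0+0+0+0+0+0+0+0+0+0+0+0+0+0+0+0+0+0 mod 2 = 0
  c[14] = d·G[:,14] = (01010011101001101101101100)·(00000000001000000000000000) mod 2 = 0+0+0+0+0+0+0+0+0+0+1+0+0+0+0+0+0+0+0+0+0+0+0+0+0+0 mod 2 = 1
  c[15] = d·G[:,15] = (01010011101001101101101100)·(00000000000111111111111111) mod 2 = 0+0+0+0+0+0+0+0+0+0+0+0+0+1+1+0+1+1+0+1+1+0+1+1+0+0 mod 2 = 0
  c[16] = d·G[:,16] = (01010011101001101101101100)·(00000000000100000000000000) mod 2 = 0+0+0+0+0+0+0+0+0+0+0+0+0+0+0+0+0+0+0+0+0+0+0+0+0+0 mod 2 = 0
  c[17] = d·G[:,17] = (01010011101001101101101100)·(00000000000010000000000000) mod 2 = 0+0+0+0+0+0+0+0+0+0+0+0+0+0+0+0+0+0+0+0+0+0+0+0+0+0 mod 2 = 0
  c[18] = d·G[:,18] = (01010011101001101101101100)·(00000000000001000000000000) mod 2 = 0+0+0+0+0+0+0+0+0+0+0+0+0+1+0+0+0+0+0+0+0+0+0+0+0+0 mod 2 = 1
  c[19] = d·G[:,19] = (01010011101001101101101100)·(00000000000000100000000000) mod 2 = 0+0+0+0+0+0+0+0+0+0+0+0+0+0+1+0+0+0+0+0+0+0+0+0+0+0 mod 2 = 1
  c[20] = d·G[:,20] = (01010011101001101101101100)·(00000000000000010000000000) mod 2 = 0+0+0+0+0+0+0+0+0+0+0+0+0+0+0+0+0+0+0+0+0+0+0+0+0+0 mod 2 = 0
  c[21] = d·G[:,21] = (01010011101001101101101100)·(00000000000000001000000000) mod 2 = 0+0+0+0+0+0+0+0+0+0+0+0+0+0+0+0+1+0+0+0+0+0+0+0+0+0 mod 2 = 1
  c[22] = d·G[:,22] = (01010011101001101101101100)·(00000000000000000100000000) mod 2 = 0+0+0+0+0+0+0+0+0+0+0+0+0+0+0+0+0+1+0+0+0+0+0+0+0+0 mod 2 = 1
  c[23] = d·G[:,23] = (01010011101001101101101100)·(00000000000000000010000000) mod 2 = 0+0+0+0+0+0+0+0+0+0+0+0+0+0+0+0+0+0+0+0+0+0+0+0+0+0 mod 2 = 0
  c[24] = d·G[:,24] = (01010011101001101101101100)·(00000000000000000001000000) mod 2 = 0+0+0+0+0+0+0+0+0+0+0+0+0+0+0+0+0+0+0+1+0+0+0+0+0+0 mod 2 = 1
  c[25] = d·G[:,25] = (01010011101001101101101100)·(00000000000000000000100000) mod 2 = 0+0+0+0+0+0+0+0+0+0+0+0+0+0+0+0+0+0+0+0+1+0+0+0+0+0 mod 2 = 1
  c[26] = d·G[:,26] = (01010011101001101101101100)·(00000000000000000000010000) mod 2 = 0+0+0+0+0+0+0+0+0+0+0+0+0+0+0+0+0+0+0+0+0+0+0+0+0+0 mod 2 = 0
  c[27] = d·G[:,27] = (01010011101001101101101100)·(00000000000000000000001000) mod 2 = 0+0+0+0+0+0+0+0+0+0+0+0+0+0+0+0+0+0+0+0+0+0+1+0+0+0 mod 2 = 1
  c[28] = d·G[:,28] = (01010011101001101101101100)·(00000000000000000000000100) mod 2 = 0+0+0+0+0+0+0+0+0+0+0+0+0+0+0+0+0+0+0+0+0+0+0+1+0+0 mod 2 = 1
  c[29] = d·G[:,29] = (01010011101001101101101100)·(00000000000000000000000010) mod 2 = 0+0+0+0+0+0+0+0+0+0+0+0+0+0+0+0+0+0+0+0+0+0+0+0+0+0 mod 2 = 0
  c[30] = d·G[:,30] = (01010011101001101101101100)·(00000000000000000000000001) mod 2 = 0+0+0+0+0+0+0+0+0+0+0+0+0+0+0+0+0+0+0+0+0+0+0+0+0+0 mod 2 = 0
Codeword = 1100101000111010001101101101100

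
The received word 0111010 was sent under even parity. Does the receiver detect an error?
Sum of received bits: 0+1+1+1+0+1+0 = 4; 4 mod 2 = 0. Result is 0 → no error detected.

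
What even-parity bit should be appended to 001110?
Sum of data bits: 0+0+1+1+1+0 = 3.
3 mod 2 = 1, so parity bit = 1.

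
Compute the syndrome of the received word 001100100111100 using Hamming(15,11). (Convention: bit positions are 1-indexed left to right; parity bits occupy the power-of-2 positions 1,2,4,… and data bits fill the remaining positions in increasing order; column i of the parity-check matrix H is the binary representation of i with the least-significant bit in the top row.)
Syndrome s = H · r^T (mod 2), r = 001100100111100:
  s[0] = (101010101010101)·(001100100111100) mod 2 = 0+0+1+0+0+0+1+0+0+0+1+0+1+0+0 mod 2 = 0
  s[1] = (011001100110011)·(001100100111100) mod 2 = 0+0+1+0+0+0+1+0+0+1+1+0+0+0+0 mod 2 = 0
  s[2] = (000111100001111)·(001100100111100) mod 2 = 0+0+0+1+0+0+1+0+0+0+0+1+1+0+0 mod 2 = 0
  s[3] = (000000011111111)·(001100100111100) mod 2 = 0+0+0+0+0+0+0+0+0+1+1+1+1+0+0 mod 2 = 0
Syndrome = 0000
s = 0: no error detected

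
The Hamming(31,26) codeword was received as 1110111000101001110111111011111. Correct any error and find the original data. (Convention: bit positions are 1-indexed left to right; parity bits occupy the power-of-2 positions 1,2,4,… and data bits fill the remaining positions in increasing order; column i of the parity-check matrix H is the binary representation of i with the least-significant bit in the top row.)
Syndrome s = H · r^T (mod 2), r = 1110111000101001110111111011111:
  s[0] = (1010101010101010101010101010101)·(1110111000101001110111111011111) mod 2 = 1+0+1+0+1+0+1+0+0+0+1+0+1+0+0+0+1+0+0+0+1+0+1+0+1+0+1+0+1+0+1 mod 2 = 1
  s[1] = (0110011001100110011001100110011)·(1110111000101001110111111011111) mod 2 = 0+1+1+0+0+1+1+0+0+0+1+0+0+0+0+0+0+1+0+0+0+1+1+0+0+0+1+0+0+1+1 mod 2 = 1
  s[2] = (0001111000011110000111100001111)·(1110111000101001110111111011111) mod 2 = 0+0+0+0+1+1+1+0+0+0+0+0+1+0+0+0+0+0+0+1+1+1+1+0+0+0+0+1+1+1+1 mod 2 = 0
  s[3] = (0000000111111110000000011111111)·(1110111000101001110111111011111) mod 2 = 0+0+0+0+0+0+0+0+0+0+1+0+1+0+0+0+0+0+0+0+0+0+0+1+1+0+1+1+1+1+1 mod 2 = 1
  s[4] = (0000000000000001111111111111111)·(1110111000101001110111111011111) mod 2 = 0+0+0+0+0+0+0+0+0+0+0+0+0+0+0+1+1+1+0+1+1+1+1+1+1+0+1+1+1+1+1 mod 2 = 0
Syndrome = 11010
Column 11 of H equals this syndrome → error at bit 11 (1-indexed).
Flip bit 11: 1110111000101001110111111011111 → 1110111000001001110111111011111
Extract data bits at positions {3,5,6,7,9,10,11,12,13,14,15,17,18,19,20,21,22,23,24,25,26,27,28,29,30,31}: 11110000100110111111011111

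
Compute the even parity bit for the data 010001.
Sum of data bits: 0+1+0+0+0+1 = 2.
2 mod 2 = 0, so parity bit = 0.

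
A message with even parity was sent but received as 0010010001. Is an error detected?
Sum of received bits: 0+0+1+0+0+1+0+0+0+1 = 3; 3 mod 2 = 1. Result is 1 ≠ 0 → error detected.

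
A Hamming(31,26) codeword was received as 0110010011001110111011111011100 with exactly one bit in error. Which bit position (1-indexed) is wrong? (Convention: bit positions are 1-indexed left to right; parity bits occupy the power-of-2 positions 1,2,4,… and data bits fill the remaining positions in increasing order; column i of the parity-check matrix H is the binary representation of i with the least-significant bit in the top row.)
Syndrome s = H · r^T (mod 2), r = 0110010011001110111011111011100:
  s[0] = (1010101010101010101010101010101)·(0110010011001110111011111011100) mod 2 = 0+0+1+0+0+0+0+0+1+0+0+0+1+0+1+0+1+0+1+0+1+0+1+0+1+0+1+0+1+0+0 mod 2 = 1
  s[1] = (0110011001100110011001100110011)·(0110010011001110111011111011100) mod 2 = 0+1+1+0+0+1+0+0+0+1+0+0+0+1+1+0+0+1+1+0+0+1+1+0+0+0+1+0+0+0+0 mod 2 = 1
  s[2] = (0001111000011110000111100001111)·(0110010011001110111011111011100) mod 2 = 0+0+0+0+0+1+0+0+0+0+0+0+1+1+1+0+0+0+0+0+1+1+1+0+0+0+0+1+1+0+0 mod 2 = 1
  s[3] = (0000000111111110000000011111111)·(0110010011001110111011111011100) mod 2 = 0+0+0+0+0+0+0+0+1+1+0+0+1+1+1+0+0+0+0+0+0+0+0+1+1+0+1+1+1+0+0 mod 2 = 0
  s[4] = (0000000000000001111111111111111)·(0110010011001110111011111011100) mod 2 = 0+0+0+0+0+0+0+0+0+0+0+0+0+0+0+0+1+1+1+0+1+1+1+1+1+0+1+1+1+0+0 mod 2 = 1
Syndrome = 11101
Column i of H is the binary representation of i, so the syndrome is the binary index of the flipped bit.
Read s = 11101 with s[0] as LSB: 1·2^0 + 1·2^1 + 1·2^2 + 0·2^3 + 1·2^4 = 23.
Error is at bit position 23.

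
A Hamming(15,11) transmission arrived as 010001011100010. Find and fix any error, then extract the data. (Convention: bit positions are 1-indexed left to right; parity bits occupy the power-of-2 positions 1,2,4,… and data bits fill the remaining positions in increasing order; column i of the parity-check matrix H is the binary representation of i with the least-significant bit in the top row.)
Syndrome s = H · r^T (mod 2), r = 010001011100010:
  s[0] = (101010101010101)·(010001011100010) mod 2 = 0+0+0+0+0+0+0+0+1+0+0+0+0+0+0 mod 2 = 1
  s[1] = (011001100110011)·(010001011100010) mod 2 = 0+1+0+0+0+1+0+0+0+1+0+0+0+1+0 mod 2 = 0
  s[2] = (000111100001111)·(010001011100010) mod 2 = 0+0+0+0+0+1+0+0+0+0+0+0+0+1+0 mod 2 = 0
  s[3] = (000000011111111)·(010001011100010) mod 2 = 0+0+0+0+0+0+0+1+1+1+0+0+0+1+0 mod 2 = 0
Syndrome = 1000
Column 1 of H equals this syndrome → error at bit 1 (1-indexed).
Flip bit 1: 010001011100010 → 110001011100010
Extract data bits at positions {3,5,6,7,9,10,11,12,13,14,15}: 00101100010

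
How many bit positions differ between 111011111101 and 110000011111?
XOR = 001011100010, count of 1s = 5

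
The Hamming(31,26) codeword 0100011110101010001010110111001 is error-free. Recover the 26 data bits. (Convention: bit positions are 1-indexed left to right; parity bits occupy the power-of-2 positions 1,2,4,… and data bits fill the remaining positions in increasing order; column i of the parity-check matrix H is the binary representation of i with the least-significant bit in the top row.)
Parity bits occupy power-of-2 positions; data bits are at positions {3,5,6,7,9,10,11,12,13,14,15,17,18,19,20,21,22,23,24,25,26,27,28,29,30,31} (1-indexed).
Extract: c[3]=0 c[5]=0 c[6]=1 c[7]=1 c[9]=1 c[10]=0 c[11]=1 c[12]=0 c[13]=1 c[14]=0 c[15]=1 c[17]=0 c[18]=0 c[19]=1 c[20]=0 c[21]=1 c[22]=0 c[23]=1 c[24]=1 c[25]=0 c[26]=1 c[27]=1 c[28]=1 c[29]=0 c[30]=0 c[31]=1
Data = 00111010101001010110111001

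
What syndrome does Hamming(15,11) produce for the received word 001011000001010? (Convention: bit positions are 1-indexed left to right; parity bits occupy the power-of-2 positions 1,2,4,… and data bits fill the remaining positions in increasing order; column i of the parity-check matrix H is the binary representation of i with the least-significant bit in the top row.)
Syndrome s = H · r^T (mod 2), r = 001011000001010:
  s[0] = (101010101010101)·(001011000001010) mod 2 = 0+0+1+0+1+0+0+0+0+0+0+0+0+0+0 mod 2 = 0
  s[1] = (011001100110011)·(001011000001010) mod 2 = 0+0+1+0+0+1+0+0+0+0+0+0+0+1+0 mod 2 = 1
  s[2] = (000111100001111)·(001011000001010) mod 2 = 0+0+0+0+1+1+0+0+0+0+0+1+0+1+0 mod 2 = 0
  s[3] = (000000011111111)·(001011000001010) mod 2 = 0+0+0+0+0+0+0+0+0+0+0+1+0+1+0 mod 2 = 0
Syndrome = 0100
Non-zero syndrome: error at position 2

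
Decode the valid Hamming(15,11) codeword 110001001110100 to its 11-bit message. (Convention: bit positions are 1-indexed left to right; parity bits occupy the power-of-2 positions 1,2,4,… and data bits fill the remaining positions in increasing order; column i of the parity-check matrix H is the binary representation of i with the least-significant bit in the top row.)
Parity bits occupy power-of-2 positions; data bits are at positions {3,5,6,7,9,10,11,12,13,14,15} (1-indexed).
Extract: c[3]=0 c[5]=0 c[6]=1 c[7]=0 c[9]=1 c[10]=1 c[11]=1 c[12]=0 c[13]=1 c[14]=0 c[15]=0
Data = 00101110100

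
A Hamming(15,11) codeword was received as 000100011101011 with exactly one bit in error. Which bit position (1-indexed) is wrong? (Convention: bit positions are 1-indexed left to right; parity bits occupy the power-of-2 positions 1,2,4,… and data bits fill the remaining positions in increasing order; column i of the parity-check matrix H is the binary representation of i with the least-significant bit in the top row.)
Syndrome s = H · r^T (mod 2), r = 000100011101011:
  s[0] = (101010101010101)·(000100011101011) mod 2 = 0+0+0+0+0+0+0+0+1+0+0+0+0+0+1 mod 2 = 0
  s[1] = (011001100110011)·(000100011101011) mod 2 = 0+0+0+0+0+0+0+0+0+1+0+0+0+1+1 mod 2 = 1
  s[2] = (000111100001111)·(000100011101011) mod 2 = 0+0+0+1+0+0+0+0+0+0+0+1+0+1+1 mod 2 = 0
  s[3] = (000000011111111)·(000100011101011) mod 2 = 0+0+0+0+0+0+0+1+1+1+0+1+0+1+1 mod 2 = 0
Syndrome = 0100
Column i of H is the binary representation of i, so the syndrome is the binary index of the flipped bit.
Read s = 0100 with s[0] as LSB: 0·2^0 + 1·2^1 + 0·2^2 + 0·2^3 = 2.
Error is at bit position 2.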